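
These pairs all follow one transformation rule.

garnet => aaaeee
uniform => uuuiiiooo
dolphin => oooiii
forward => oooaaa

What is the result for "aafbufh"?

aaaaaauuu

In each case the input is transformed by: repeat every character 3 times, then keep only the vowels.
On "aafbufh": the first step gives "aaaaaafffbbbuuufffhhh", and the second then gives "aaaaaauuu".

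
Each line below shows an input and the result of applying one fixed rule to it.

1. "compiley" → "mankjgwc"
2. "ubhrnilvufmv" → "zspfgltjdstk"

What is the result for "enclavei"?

lcjatygc

Rule — swap each adjacent pair of characters (1↔2, 3↔4, ...), then shift every letter 2 places backward in the alphabet (wrapping around).
"enclavei" → "lcjatygc".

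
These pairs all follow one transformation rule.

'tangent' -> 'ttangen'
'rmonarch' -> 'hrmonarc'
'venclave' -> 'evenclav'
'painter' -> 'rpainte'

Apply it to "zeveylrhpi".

izeveylrhp

Rule — move the last character to the front.
For "zeveylrhpi" the result is "izeveylrhp".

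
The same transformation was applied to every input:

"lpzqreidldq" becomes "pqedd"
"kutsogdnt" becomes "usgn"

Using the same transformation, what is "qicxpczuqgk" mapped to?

What's happening: keep every other character starting from the second (positions 2nd, 4th, 6th, ...).
Applying that to "qicxpczuqgk" gives "ixcug".

ixcug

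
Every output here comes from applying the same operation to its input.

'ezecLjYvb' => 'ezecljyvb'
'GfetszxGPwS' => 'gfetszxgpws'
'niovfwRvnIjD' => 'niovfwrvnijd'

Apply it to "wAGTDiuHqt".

Looking at the pairs, the operation is to convert every letter to lowercase.
"wAGTDiuHqt" → "wagtdiuhqt".

wagtdiuhqt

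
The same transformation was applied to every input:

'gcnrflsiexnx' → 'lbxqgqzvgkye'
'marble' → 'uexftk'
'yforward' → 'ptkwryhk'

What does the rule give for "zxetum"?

mnfsqx

The rule is to swap the front and back halves of the string, then shift every letter 7 places backward in the alphabet (wrapping around).
On "zxetum": the first step gives "tumzxe", and the second then gives "mnfsqx".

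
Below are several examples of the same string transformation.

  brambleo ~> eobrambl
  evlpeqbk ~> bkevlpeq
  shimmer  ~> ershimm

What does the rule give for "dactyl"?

The rule is to move the last 2 characters to the front (rotate right by 2).
Applying that to "dactyl" gives "yldact".

yldact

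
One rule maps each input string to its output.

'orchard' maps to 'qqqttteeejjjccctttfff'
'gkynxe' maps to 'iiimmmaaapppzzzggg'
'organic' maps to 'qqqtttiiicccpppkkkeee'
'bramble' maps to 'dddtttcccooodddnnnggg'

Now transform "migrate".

oookkkiiitttcccvvvggg

Rule — repeat every character 3 times, then shift every letter 2 places forward in the alphabet (wrapping around).
Working it through for "migrate": intermediate "mmmiiigggrrraaattteee", final "oookkkiiitttcccvvvggg".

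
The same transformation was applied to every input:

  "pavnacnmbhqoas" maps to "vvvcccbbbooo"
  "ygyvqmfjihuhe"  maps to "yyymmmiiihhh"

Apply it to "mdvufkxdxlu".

vvvkkkxxx

Looking at the pairs, the operation is to keep one character in every 3, starting at position 3 (positions 3rd, 6th, 9th, ...), then repeat every character 3 times.
Applying both steps to "mdvufkxdxlu": "vkx", then "vvvkkkxxx".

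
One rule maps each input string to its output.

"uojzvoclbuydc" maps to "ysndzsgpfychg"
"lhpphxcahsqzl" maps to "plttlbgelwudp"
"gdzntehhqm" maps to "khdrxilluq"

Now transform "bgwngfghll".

fkarkjklpp

Rule — shift every letter 4 places forward in the alphabet (wrapping around).
Doing the same to "bgwngfghll": "fkarkjklpp".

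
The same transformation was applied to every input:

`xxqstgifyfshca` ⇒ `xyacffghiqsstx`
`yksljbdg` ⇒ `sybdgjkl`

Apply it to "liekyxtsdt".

xydeiklstt

In each case the input is transformed by: sort the characters into alphabetical order, then move the last 2 characters to the front (rotate right by 2).
Working it through for "liekyxtsdt": intermediate "deiklsttxy", final "xydeiklstt".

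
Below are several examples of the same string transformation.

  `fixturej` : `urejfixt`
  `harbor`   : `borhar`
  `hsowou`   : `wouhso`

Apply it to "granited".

The transformation: swap the front and back halves of the string.
"granited" → "itedgran".

itedgran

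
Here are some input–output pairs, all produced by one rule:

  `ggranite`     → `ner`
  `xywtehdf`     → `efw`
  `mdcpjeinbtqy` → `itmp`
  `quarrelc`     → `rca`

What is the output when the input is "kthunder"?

What's happening: swap the front and back halves of the string, then keep one character in every 3, starting at position 1 (positions 1st, 4th, 7th, ...).
Working it through for "kthunder": intermediate "nderkthu", final "nrh".
(Check on "xywtehdf": → "ehdfxywt" → "efw" ✓)

nrh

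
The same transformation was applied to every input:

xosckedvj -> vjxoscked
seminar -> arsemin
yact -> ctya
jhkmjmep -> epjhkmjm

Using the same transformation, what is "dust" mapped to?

Rule — move the last 2 characters to the front (rotate right by 2).
"dust" → "stdu".

stdu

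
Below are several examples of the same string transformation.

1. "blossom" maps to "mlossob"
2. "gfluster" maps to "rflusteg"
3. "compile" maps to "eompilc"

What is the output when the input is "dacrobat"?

tacrobad

In each case the input is transformed by: swap the first and last characters.
Doing the same to "dacrobat": "tacrobad".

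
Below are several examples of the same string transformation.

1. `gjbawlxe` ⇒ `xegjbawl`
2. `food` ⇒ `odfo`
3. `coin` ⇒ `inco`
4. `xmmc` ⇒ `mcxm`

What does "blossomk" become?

mkblosso

Each output is the input with this applied: move the last 2 characters to the front (rotate right by 2).
Applying that to "blossomk" gives "mkblosso".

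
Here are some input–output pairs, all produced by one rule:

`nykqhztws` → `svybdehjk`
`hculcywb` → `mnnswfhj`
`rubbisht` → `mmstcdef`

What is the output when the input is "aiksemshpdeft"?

loppqstvxadde

Each output is the input with this applied: sort the characters into alphabetical order, then shift every letter 11 places forward in the alphabet (wrapping around).
Applying both steps to "aiksemshpdeft": "adeefhikmpsst", then "loppqstvxadde".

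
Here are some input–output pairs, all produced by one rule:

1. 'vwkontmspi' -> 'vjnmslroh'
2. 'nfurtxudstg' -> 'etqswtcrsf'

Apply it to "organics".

The rule is to delete the first character, then shift every letter 1 place backward in the alphabet (wrapping around).
Applying both steps to "organics": "rganics", then "qfzmhbr".

qfzmhbr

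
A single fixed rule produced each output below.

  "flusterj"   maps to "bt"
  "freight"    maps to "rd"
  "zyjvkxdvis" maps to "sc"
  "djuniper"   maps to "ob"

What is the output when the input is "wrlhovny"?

In each case the input is transformed by: shift every letter 10 places forward in the alphabet (wrapping around), then keep only the last 2 characters.
For "wrlhovny", step one produces "gbvryfxi"; step two turns that into "xi".
(Check on "zyjvkxdvis": → "jitfuhnfsc" → "sc" ✓)

xi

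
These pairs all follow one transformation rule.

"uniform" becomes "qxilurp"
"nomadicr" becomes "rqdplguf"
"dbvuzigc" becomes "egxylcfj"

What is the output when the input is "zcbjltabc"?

Looking at the pairs, the operation is to shift every letter 3 places forward in the alphabet (wrapping around), then swap each adjacent pair of characters (1↔2, 3↔4, ...).
Applying that to "zcbjltabc" gives "fcmewoedf".
(Check on "dbvuzigc": → "geyxcljf" → "egxylcfj" ✓)

fcmewoedf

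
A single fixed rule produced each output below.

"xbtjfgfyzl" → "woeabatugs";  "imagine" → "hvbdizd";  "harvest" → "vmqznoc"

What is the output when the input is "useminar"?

nzhdivmp

Each output is the input with this applied: shift every letter 5 places backward in the alphabet (wrapping around), then move the first character to the end.
"useminar" → "pnzhdivm" → "nzhdivmp".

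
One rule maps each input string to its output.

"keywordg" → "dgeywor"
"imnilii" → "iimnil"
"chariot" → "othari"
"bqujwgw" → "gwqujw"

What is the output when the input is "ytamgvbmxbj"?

bjtamgvbmx

The transformation: delete the first character, then move the last 2 characters to the front (rotate right by 2).
So "ytamgvbmxbj" becomes "bjtamgvbmx".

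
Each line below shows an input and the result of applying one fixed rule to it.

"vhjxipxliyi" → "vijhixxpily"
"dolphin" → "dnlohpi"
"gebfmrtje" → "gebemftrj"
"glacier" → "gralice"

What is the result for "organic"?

Looking at the pairs, the operation is to move the last character to the front, then swap each adjacent pair of characters (1↔2, 3↔4, ...).
Starting from "organic": after the first operation, "corgani"; after the second, "ocgrnai".
(Check on "gebfmrtje": → "egebfmrtj" → "gebemftrj" ✓)

ocgrnai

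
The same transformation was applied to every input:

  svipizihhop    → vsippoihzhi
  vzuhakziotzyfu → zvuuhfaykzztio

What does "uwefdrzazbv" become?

wuevfbdzraz

The pattern: move the first character to the end, then take characters alternately from the front and the back (1st, last, 2nd, 2nd-last, ...).
"uwefdrzazbv" → "wefdrzazbvu" → "wuevfbdzraz".
(Check on "svipizihhop": → "vipizihhops" → "vsippoihzhi" ✓)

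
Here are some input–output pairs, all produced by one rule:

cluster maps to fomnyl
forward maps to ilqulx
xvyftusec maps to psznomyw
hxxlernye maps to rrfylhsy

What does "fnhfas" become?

In each case the input is transformed by: shift every letter 6 places backward in the alphabet (wrapping around), then delete the first character.
Working it through for "fnhfas": intermediate "zhbzum", final "hbzum".

hbzum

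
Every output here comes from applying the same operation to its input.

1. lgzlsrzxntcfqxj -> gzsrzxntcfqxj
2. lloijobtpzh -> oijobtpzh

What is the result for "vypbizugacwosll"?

vypbizugacwos

Each output is the input with this applied: remove every "l".
For "vypbizugacwosll" the result is "vypbizugacwos".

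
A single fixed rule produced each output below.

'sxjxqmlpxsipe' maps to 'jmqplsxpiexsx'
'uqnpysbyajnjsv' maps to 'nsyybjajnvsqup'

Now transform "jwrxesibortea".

rsebiroetawjx

The pattern: swap each adjacent pair of characters (1↔2, 3↔4, ...), then move the first 3 characters to the end (rotate left by 3).
Applying both steps to "jwrxesibortea": "wjxrsebiroeta", then "rsebiroetawjx".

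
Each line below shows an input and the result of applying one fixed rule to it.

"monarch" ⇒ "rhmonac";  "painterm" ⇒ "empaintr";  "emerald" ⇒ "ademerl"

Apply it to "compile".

iecompl

The transformation: move the last 2 characters to the front (rotate right by 2), then swap the first and last characters.
Working it through for "compile": intermediate "lecompi", final "iecompl".
(Check on "painterm": → "rmpainte" → "empaintr" ✓)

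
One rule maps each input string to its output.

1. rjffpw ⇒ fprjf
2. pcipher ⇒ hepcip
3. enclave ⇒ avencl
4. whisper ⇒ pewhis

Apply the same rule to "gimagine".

What's happening: delete the last character, then move the last 2 characters to the front (rotate right by 2).
Starting from "gimagine": after the first operation, "gimagin"; after the second, "ingimag".
(Check on "whisper": → "whispe" → "pewhis" ✓)

ingimag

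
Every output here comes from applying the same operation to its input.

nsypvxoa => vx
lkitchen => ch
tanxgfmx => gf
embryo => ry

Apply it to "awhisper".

Rule — swap the front and back halves of the string, then keep only the first 2 characters.
Applying both steps to "awhisper": "sperawhi", then "sp".

sp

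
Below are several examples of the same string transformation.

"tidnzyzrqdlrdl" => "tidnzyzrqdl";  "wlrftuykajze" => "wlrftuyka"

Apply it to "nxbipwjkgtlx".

What's happening: delete the last 3 characters.
So "nxbipwjkgtlx" becomes "nxbipwjkg".

nxbipwjkg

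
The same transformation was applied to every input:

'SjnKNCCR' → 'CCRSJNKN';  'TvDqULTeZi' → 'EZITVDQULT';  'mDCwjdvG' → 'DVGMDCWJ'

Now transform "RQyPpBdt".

BDTRQYPP

Rule — move the last 3 characters to the front (rotate right by 3), then convert every letter to uppercase.
Applying that to "RQyPpBdt" gives "BDTRQYPP".
(Check on "mDCwjdvG": → "dvGmDCwj" → "DVGMDCWJ" ✓)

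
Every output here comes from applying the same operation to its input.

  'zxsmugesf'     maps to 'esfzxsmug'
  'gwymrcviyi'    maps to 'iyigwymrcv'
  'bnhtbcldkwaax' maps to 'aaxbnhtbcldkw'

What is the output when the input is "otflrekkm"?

Each output is the input with this applied: move the last 3 characters to the front (rotate right by 3).
On "otflrekkm" that produces "kkmotflre".

kkmotflre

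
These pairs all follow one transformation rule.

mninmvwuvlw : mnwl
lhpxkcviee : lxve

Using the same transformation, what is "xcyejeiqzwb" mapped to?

xeiw

In each case the input is transformed by: keep one character in every 3, starting at position 1 (positions 1st, 4th, 7th, ...).
"xcyejeiqzwb" → "xeiw".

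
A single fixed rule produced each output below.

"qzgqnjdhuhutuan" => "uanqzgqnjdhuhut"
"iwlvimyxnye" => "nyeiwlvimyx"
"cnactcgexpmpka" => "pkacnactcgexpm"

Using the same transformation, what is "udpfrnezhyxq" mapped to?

yxqudpfrnezh

Looking at the pairs, the operation is to move the last 3 characters to the front (rotate right by 3).
For "udpfrnezhyxq" the result is "yxqudpfrnezh".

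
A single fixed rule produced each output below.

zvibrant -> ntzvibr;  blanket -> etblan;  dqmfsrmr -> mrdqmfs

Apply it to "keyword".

rdkeyw

What's happening: move the last 2 characters to the front (rotate right by 2), then delete the last character.
On "keyword": the first step gives "rdkeywo", and the second then gives "rdkeyw".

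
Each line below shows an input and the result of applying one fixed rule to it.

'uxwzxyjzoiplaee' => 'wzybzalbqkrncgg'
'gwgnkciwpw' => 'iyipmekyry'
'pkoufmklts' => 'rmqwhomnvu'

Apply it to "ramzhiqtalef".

tcobjksvcngh

The transformation: shift every letter 2 places forward in the alphabet (wrapping around).
On "ramzhiqtalef" that produces "tcobjksvcngh".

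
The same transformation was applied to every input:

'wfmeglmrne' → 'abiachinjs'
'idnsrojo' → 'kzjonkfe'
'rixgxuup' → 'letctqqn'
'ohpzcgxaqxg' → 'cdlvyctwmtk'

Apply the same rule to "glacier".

Rule — shift every letter 4 places backward in the alphabet (wrapping around), then swap the first and last characters.
Starting from "glacier": after the first operation, "chwyean"; after the second, "nhwyeac".

nhwyeac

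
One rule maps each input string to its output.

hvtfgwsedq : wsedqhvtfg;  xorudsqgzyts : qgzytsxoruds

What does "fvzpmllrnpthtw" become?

rnpthtwfvzpmll

Each output is the input with this applied: swap the front and back halves of the string.
Applying that to "fvzpmllrnpthtw" gives "rnpthtwfvzpmll".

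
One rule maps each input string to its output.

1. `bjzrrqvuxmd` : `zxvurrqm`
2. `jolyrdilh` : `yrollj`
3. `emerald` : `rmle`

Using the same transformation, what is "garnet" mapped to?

Looking at the pairs, the operation is to sort the characters into reverse alphabetical order, then delete the last 3 characters.
For "garnet", step one produces "trngea"; step two turns that into "trn".

trn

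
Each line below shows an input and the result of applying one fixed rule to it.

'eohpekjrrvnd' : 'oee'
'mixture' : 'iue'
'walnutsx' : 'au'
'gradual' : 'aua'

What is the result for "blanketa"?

The rule is to move the first character to the end, then keep only the vowels.
Applying both steps to "blanketa": "lanketab", then "aea".

aea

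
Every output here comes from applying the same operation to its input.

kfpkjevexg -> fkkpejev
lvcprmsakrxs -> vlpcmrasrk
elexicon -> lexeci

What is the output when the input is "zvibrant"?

vzbiar

What's happening: swap each adjacent pair of characters (1↔2, 3↔4, ...), then delete the last 2 characters.
Doing the same to "zvibrant": "vzbiar".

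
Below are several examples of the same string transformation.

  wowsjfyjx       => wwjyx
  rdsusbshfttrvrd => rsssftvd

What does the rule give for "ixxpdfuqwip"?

In each case the input is transformed by: keep every other character starting from the first (positions 1st, 3rd, 5th, ...).
"ixxpdfuqwip" → "ixduwp".

ixduwp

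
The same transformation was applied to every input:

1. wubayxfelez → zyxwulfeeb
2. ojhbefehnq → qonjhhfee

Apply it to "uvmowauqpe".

wvuuqpome

The rule is to sort the characters into reverse alphabetical order, then delete the last character.
Working it through for "uvmowauqpe": intermediate "wvuuqpomea", final "wvuuqpome".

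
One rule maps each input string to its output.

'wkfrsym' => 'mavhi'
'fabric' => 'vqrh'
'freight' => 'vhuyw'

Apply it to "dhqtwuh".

Each output is the input with this applied: delete the last 2 characters, then shift every letter 10 places backward in the alphabet (wrapping around).
Doing the same to "dhqtwuh": "txgjm".

txgjm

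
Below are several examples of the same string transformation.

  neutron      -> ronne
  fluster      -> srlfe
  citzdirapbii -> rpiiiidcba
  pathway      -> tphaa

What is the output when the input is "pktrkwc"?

What's happening: sort the characters into reverse alphabetical order, then delete the first 2 characters.
Working it through for "pktrkwc": intermediate "wtrpkkc", final "rpkkc".

rpkkc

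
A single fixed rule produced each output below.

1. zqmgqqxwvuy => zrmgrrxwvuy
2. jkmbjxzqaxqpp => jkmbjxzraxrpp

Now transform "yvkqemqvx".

yvkremrvx

Each output is the input with this applied: replace every "q" with "r".
For "yvkqemqvx" the result is "yvkremrvx".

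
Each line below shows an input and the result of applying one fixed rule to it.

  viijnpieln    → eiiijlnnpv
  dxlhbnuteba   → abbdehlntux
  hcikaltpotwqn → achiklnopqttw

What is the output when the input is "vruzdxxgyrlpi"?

dgilprruvxxyz

The rule is to sort the characters into alphabetical order.
Applying that to "vruzdxxgyrlpi" gives "dgilprruvxxyz".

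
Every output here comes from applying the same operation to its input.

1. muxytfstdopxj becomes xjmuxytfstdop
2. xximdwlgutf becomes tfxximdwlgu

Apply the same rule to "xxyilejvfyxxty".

tyxxyilejvfyxx

Looking at the pairs, the operation is to move the last 2 characters to the front (rotate right by 2).
Doing the same to "xxyilejvfyxxty": "tyxxyilejvfyxx".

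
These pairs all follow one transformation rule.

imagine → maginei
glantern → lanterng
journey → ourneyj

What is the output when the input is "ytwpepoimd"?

What's happening: move the first character to the end.
Applying that to "ytwpepoimd" gives "twpepoimdy".

twpepoimdy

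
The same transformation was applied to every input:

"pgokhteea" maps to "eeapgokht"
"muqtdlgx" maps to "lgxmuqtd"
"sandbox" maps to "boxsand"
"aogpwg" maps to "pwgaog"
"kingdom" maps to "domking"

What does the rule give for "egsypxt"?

pxtegsy

The transformation: move the last 3 characters to the front (rotate right by 3).
Applying that to "egsypxt" gives "pxtegsy".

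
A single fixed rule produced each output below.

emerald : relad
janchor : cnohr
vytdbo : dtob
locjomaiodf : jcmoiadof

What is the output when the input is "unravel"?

The pattern: swap each adjacent pair of characters (1↔2, 3↔4, ...), then delete the first 2 characters.
Applying that to "unravel" gives "arevl".
(Check on "vytdbo": → "yvdtob" → "dtob" ✓)

arevl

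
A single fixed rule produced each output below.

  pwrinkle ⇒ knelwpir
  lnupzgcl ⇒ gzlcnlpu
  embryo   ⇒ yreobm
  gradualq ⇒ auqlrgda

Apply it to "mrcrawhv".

Rule — swap the front and back halves of the string, then swap each adjacent pair of characters (1↔2, 3↔4, ...).
Applying both steps to "mrcrawhv": "awhvmrcr", then "wavhrmrc".
(Check on "lnupzgcl": → "zgcllnup" → "gzlcnlpu" ✓)

wavhrmrc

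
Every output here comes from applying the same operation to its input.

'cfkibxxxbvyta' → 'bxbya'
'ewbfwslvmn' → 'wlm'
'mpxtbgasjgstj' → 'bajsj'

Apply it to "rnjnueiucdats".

What's happening: delete the first 3 characters, then keep every other character starting from the second (positions 2nd, 4th, 6th, ...).
"rnjnueiucdats" → "nueiucdats" → "uicas".

uicas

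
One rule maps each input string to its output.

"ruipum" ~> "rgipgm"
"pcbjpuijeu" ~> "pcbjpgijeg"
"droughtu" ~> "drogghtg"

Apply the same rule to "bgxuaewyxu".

bgxgaewyxg

Looking at the pairs, the operation is to replace every "u" with "g".
Doing the same to "bgxuaewyxu": "bgxgaewyxg".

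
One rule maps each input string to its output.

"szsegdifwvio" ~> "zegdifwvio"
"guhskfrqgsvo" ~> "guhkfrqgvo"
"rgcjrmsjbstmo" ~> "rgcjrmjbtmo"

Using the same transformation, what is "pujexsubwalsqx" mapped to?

pujexubwalqx

Rule — remove every "s".
So "pujexsubwalsqx" becomes "pujexubwalqx".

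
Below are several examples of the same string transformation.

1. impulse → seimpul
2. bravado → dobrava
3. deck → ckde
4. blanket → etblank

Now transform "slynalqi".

The transformation: move the last 2 characters to the front (rotate right by 2).
For "slynalqi" the result is "qislynal".

qislynal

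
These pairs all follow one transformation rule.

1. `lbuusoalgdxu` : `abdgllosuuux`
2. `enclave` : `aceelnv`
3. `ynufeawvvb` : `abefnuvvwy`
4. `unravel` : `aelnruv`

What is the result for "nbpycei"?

In each case the input is transformed by: sort the characters into alphabetical order.
So "nbpycei" becomes "bceinpy".

bceinpy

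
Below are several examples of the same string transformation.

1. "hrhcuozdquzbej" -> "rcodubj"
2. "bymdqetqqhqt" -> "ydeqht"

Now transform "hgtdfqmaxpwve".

gdqapv

Rule — keep every other character starting from the second (positions 2nd, 4th, 6th, ...).
So "hgtdfqmaxpwve" becomes "gdqapv".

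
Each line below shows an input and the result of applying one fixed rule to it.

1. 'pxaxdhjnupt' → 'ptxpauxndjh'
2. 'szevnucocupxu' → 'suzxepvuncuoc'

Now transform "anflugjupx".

axnpfuljug

Looking at the pairs, the operation is to take characters alternately from the front and the back (1st, last, 2nd, 2nd-last, ...).
So "anflugjupx" becomes "axnpfuljug".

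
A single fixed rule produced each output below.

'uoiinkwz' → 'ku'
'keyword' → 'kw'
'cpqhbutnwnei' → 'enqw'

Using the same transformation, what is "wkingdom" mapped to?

The pattern: sort the characters into alphabetical order, then keep one character in every 3, starting at position 3 (positions 3rd, 6th, 9th, ...).
Starting from "wkingdom": after the first operation, "dgikmnow"; after the second, "in".

in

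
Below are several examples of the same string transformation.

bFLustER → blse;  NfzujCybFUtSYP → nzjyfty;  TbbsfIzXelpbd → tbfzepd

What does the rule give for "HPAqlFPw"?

halp

The pattern: keep every other character starting from the first (positions 1st, 3rd, 5th, ...), then convert every letter to lowercase.
On "HPAqlFPw" that produces "halp".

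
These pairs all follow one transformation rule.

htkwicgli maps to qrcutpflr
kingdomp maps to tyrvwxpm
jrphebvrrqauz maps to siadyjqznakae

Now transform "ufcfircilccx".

The transformation: take characters alternately from the front and the back (1st, last, 2nd, 2nd-last, ...), then shift every letter 9 places forward in the alphabet (wrapping around).
Applying that to "ufcfircilccx" gives "dgolllourral".
(Check on "htkwicgli": → "hitlkgwci" → "qrcutpflr" ✓)

dgolllourral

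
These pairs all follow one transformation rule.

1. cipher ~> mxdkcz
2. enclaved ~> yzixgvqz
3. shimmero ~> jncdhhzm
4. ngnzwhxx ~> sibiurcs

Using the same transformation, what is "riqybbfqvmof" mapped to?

In each case the input is transformed by: shift every letter 5 places backward in the alphabet (wrapping around), then move the last character to the front.
"riqybbfqvmof" → "mdltwwalqhja" → "amdltwwalqhj".

amdltwwalqhj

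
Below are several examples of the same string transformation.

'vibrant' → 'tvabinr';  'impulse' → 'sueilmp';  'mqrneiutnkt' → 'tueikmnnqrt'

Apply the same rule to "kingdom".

The pattern: sort the characters into alphabetical order, then move the last 2 characters to the front (rotate right by 2).
Starting from "kingdom": after the first operation, "dgikmno"; after the second, "nodgikm".

nodgikm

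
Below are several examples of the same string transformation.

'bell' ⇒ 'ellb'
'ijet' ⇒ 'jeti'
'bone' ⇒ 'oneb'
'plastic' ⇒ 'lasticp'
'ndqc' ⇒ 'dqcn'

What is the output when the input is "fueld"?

The rule is to move the first character to the end.
"fueld" → "ueldf".

ueldf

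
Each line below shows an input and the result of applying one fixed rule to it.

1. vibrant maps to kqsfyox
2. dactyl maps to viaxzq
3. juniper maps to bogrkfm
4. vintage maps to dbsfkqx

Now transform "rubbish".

Looking at the pairs, the operation is to shift every letter 3 places backward in the alphabet (wrapping around), then move the last 2 characters to the front (rotate right by 2).
For "rubbish", step one produces "oryyfpe"; step two turns that into "peoryyf".

peoryyf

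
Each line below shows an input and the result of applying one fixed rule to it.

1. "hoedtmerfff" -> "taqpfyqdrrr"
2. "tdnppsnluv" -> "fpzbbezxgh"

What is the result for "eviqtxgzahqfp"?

qhucfjslmtcrb

What's happening: shift every letter 12 places forward in the alphabet (wrapping around).
For "eviqtxgzahqfp" the result is "qhucfjslmtcrb".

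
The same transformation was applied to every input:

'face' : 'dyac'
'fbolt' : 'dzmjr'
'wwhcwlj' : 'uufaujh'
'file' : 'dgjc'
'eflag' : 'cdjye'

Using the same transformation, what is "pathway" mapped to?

nyrfuyw

Looking at the pairs, the operation is to shift every letter 2 places backward in the alphabet (wrapping around).
So "pathway" becomes "nyrfuyw".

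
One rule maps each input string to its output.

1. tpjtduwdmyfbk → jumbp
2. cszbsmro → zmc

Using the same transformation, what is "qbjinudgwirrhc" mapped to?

juwrq

Rule — move the first 2 characters to the end (rotate left by 2), then keep one character in every 3, starting at position 1 (positions 1st, 4th, 7th, ...).
Doing the same to "qbjinudgwirrhc": "juwrq".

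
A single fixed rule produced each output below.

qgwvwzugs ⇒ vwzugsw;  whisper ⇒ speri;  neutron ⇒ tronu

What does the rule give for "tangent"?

gentn

The rule is to delete the first 2 characters, then move the first character to the end.
For "tangent" the result is "gentn".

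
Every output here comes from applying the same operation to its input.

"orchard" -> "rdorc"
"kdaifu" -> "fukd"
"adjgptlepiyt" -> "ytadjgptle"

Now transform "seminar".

The rule is to move the last 2 characters to the front (rotate right by 2), then delete the last 2 characters.
Applying that to "seminar" gives "arsem".
(Check on "kdaifu": → "fukdai" → "fukd" ✓)

arsem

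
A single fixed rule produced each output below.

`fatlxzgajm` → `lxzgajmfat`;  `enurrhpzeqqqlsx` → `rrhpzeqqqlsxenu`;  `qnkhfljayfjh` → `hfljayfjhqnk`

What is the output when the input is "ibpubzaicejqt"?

The transformation: move the first 3 characters to the end (rotate left by 3).
"ibpubzaicejqt" → "ubzaicejqtibp".

ubzaicejqtibp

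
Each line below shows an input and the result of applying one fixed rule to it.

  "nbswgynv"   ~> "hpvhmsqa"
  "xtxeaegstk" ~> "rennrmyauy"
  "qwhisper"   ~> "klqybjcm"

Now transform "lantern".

What's happening: shift every letter 6 places backward in the alphabet (wrapping around), then take characters alternately from the front and the back (1st, last, 2nd, 2nd-last, ...).
On "lantern": the first step gives "fuhnylh", and the second then gives "fhulhyn".

fhulhyn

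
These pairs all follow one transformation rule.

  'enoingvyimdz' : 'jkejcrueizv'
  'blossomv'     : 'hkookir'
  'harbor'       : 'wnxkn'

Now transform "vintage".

ejpwca

In each case the input is transformed by: shift every letter 4 places backward in the alphabet (wrapping around), then delete the first character.
For "vintage", step one produces "rejpwca"; step two turns that into "ejpwca".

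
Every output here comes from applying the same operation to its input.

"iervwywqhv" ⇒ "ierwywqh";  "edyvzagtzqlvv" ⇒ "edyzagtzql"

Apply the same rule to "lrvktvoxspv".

lrktoxsp

Rule — remove every "v".
"lrvktvoxspv" → "lrktoxsp".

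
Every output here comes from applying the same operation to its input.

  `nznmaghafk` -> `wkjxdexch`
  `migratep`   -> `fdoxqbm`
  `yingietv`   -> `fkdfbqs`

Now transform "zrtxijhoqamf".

The rule is to shift every letter 3 places backward in the alphabet (wrapping around), then delete the first character.
Working it through for "zrtxijhoqamf": intermediate "woqufgelnxjc", final "oqufgelnxjc".

oqufgelnxjc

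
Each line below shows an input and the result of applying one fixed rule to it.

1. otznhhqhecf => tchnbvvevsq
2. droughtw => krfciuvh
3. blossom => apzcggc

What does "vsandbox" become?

The transformation: move the last character to the front, then shift every letter 12 places backward in the alphabet (wrapping around).
Applying both steps to "vsandbox": "xvsandbo", then "ljgobrpc".

ljgobrpc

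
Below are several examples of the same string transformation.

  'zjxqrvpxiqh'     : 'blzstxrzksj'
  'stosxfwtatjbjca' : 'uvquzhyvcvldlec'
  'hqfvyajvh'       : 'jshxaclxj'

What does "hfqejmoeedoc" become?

Rule — shift every letter 2 places forward in the alphabet (wrapping around).
Applying that to "hfqejmoeedoc" gives "jhsgloqggfqe".

jhsgloqggfqe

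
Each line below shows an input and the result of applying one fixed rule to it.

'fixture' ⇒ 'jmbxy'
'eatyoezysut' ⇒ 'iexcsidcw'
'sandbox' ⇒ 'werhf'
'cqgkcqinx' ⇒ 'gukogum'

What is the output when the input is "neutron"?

riyxv

What's happening: shift every letter 4 places forward in the alphabet (wrapping around), then delete the last 2 characters.
Applying both steps to "neutron": "riyxvsr", then "riyxv".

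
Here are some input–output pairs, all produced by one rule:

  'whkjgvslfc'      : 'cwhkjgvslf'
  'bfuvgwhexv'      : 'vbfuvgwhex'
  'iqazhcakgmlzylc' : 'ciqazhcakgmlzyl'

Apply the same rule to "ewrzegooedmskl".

lewrzegooedmsk

Each output is the input with this applied: move the last character to the front.
On "ewrzegooedmskl" that produces "lewrzegooedmsk".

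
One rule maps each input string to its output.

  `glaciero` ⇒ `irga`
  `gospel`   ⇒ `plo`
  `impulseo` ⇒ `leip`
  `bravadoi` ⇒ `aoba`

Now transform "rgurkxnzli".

In each case the input is transformed by: swap the front and back halves of the string, then keep every other character starting from the first (positions 1st, 3rd, 5th, ...).
Starting from "rgurkxnzli": after the first operation, "xnzlirgurk"; after the second, "xzigr".
(Check on "glaciero": → "ieroglac" → "irga" ✓)

xzigr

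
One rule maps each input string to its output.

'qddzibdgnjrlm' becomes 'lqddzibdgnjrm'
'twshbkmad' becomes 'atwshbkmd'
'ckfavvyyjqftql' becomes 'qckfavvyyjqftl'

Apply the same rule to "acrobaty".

What's happening: move the last character to the front, then swap the first and last characters.
On "acrobaty": the first step gives "yacrobat", and the second then gives "tacrobay".

tacrobay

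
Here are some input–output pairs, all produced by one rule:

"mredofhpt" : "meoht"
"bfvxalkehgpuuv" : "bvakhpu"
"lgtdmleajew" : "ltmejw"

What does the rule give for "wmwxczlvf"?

wwclf

The rule is to keep every other character starting from the first (positions 1st, 3rd, 5th, ...).
Doing the same to "wmwxczlvf": "wwclf".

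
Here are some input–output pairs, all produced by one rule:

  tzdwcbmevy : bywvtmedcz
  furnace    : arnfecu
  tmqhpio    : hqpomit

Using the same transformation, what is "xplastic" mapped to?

The rule is to sort the characters into reverse alphabetical order, then swap the first and last characters.
Applying that to "xplastic" gives "atsplicx".

atsplicx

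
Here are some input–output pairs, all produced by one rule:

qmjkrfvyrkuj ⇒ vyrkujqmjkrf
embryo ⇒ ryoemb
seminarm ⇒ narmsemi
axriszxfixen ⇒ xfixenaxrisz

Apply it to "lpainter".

nterlpai

The rule is to swap the front and back halves of the string.
For "lpainter" the result is "nterlpai".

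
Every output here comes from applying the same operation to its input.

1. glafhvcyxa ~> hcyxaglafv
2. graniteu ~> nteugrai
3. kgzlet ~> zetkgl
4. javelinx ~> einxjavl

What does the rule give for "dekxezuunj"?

In each case the input is transformed by: swap the front and back halves of the string, then swap the first and last characters.
On "dekxezuunj": the first step gives "zuunjdekxe", and the second then gives "euunjdekxz".

euunjdekxz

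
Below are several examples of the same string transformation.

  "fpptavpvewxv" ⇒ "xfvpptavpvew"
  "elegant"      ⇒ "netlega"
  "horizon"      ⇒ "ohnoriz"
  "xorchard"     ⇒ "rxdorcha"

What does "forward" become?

The rule is to swap the first and last characters, then move the last 2 characters to the front (rotate right by 2).
For "forward" the result is "rfdorwa".

rfdorwa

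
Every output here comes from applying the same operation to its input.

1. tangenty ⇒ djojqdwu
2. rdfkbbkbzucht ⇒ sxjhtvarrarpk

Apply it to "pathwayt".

In each case the input is transformed by: shift every letter 10 places backward in the alphabet (wrapping around), then move the last 3 characters to the front (rotate right by 3).
"pathwayt" → "fqjxmqoj" → "qojfqjxm".

qojfqjxm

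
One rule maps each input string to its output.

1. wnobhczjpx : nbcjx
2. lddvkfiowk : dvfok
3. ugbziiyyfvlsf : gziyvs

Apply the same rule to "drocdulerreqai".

The rule is to keep every other character starting from the second (positions 2nd, 4th, 6th, ...).
"drocdulerreqai" → "rcuerqi".

rcuerqi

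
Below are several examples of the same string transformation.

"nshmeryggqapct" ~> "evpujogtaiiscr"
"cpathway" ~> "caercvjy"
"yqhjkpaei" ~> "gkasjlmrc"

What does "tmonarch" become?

ejvoqpct

Rule — move the last 2 characters to the front (rotate right by 2), then shift every letter 2 places forward in the alphabet (wrapping around).
On "tmonarch" that produces "ejvoqpct".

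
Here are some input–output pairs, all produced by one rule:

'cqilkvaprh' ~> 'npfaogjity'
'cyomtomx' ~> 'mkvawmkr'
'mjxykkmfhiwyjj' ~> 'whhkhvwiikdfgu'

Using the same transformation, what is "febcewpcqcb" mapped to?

Each output is the input with this applied: move the last 3 characters to the front (rotate right by 3), then shift every letter 2 places backward in the alphabet (wrapping around).
"febcewpcqcb" → "qcbfebcewpc" → "oazdczacuna".

oazdczacuna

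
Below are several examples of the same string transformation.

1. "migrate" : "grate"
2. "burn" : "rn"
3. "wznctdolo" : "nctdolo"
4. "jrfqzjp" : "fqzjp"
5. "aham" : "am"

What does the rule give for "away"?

ay

What's happening: delete the first 2 characters.
For "away" the result is "ay".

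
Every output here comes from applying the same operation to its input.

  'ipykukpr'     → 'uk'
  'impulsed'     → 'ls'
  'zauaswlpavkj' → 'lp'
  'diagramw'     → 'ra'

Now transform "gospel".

The pattern: swap the front and back halves of the string, then keep only the first 2 characters.
On "gospel": the first step gives "pelgos", and the second then gives "pe".
(Check on "ipykukpr": → "ukpripyk" → "uk" ✓)

pe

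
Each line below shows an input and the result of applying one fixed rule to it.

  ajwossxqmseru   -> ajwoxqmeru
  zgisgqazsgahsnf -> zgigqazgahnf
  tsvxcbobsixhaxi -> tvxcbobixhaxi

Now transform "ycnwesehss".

Looking at the pairs, the operation is to remove every "s".
Applying that to "ycnwesehss" gives "ycnweeh".

ycnweeh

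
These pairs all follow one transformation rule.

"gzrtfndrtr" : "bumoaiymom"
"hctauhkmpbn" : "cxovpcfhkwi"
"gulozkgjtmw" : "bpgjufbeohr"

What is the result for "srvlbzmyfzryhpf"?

nmqgwuhtaumtcka

The pattern: shift every letter 5 places backward in the alphabet (wrapping around).
Applying that to "srvlbzmyfzryhpf" gives "nmqgwuhtaumtcka".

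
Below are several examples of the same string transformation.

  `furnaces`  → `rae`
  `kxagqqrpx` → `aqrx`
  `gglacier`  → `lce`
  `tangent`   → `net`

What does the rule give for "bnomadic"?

oai

Each output is the input with this applied: delete the first 2 characters, then keep every other character starting from the first (positions 1st, 3rd, 5th, ...).
Working it through for "bnomadic": intermediate "omadic", final "oai".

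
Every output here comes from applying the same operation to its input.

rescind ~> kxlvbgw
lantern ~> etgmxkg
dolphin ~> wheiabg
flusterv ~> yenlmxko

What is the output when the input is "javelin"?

Rule — shift every letter 7 places backward in the alphabet (wrapping around).
So "javelin" becomes "ctoxebg".

ctoxebg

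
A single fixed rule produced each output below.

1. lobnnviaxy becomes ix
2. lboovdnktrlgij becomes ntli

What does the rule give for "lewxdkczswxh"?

csx

Each output is the input with this applied: keep every other character starting from the first (positions 1st, 3rd, 5th, ...), then delete the first 3 characters.
On "lewxdkczswxh": the first step gives "lwdcsx", and the second then gives "csx".
(Check on "lboovdnktrlgij": → "lovntli" → "ntli" ✓)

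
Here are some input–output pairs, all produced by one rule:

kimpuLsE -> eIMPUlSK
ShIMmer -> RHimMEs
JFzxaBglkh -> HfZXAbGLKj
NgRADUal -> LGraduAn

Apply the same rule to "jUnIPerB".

Rule — swap the first and last characters, then flip the case of every letter.
Starting from "jUnIPerB": after the first operation, "BUnIPerj"; after the second, "buNipERJ".

buNipERJ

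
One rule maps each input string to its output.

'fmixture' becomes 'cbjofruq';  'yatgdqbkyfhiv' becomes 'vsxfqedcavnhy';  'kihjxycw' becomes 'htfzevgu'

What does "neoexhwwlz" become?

kwbiltbtue

Looking at the pairs, the operation is to take characters alternately from the front and the back (1st, last, 2nd, 2nd-last, ...), then shift every letter 3 places backward in the alphabet (wrapping around).
"neoexhwwlz" → "nzelowewxh" → "kwbiltbtue".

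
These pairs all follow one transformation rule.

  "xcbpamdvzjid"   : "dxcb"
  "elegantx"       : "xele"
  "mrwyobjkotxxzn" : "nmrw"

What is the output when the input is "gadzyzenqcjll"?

lgad

The transformation: move the first 3 characters to the end (rotate left by 3), then keep only the last 4 characters.
"gadzyzenqcjll" → "zyzenqcjllgad" → "lgad".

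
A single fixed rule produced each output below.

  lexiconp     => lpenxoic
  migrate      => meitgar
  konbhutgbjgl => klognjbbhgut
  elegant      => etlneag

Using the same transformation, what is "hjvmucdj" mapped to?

hjjdvcmu

The transformation: take characters alternately from the front and the back (1st, last, 2nd, 2nd-last, ...).
For "hjvmucdj" the result is "hjjdvcmu".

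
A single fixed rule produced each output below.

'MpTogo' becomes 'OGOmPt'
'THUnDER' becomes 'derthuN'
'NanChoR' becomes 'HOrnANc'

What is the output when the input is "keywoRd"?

The rule is to move the last 3 characters to the front (rotate right by 3), then flip the case of every letter.
For "keywoRd", step one produces "oRdkeyw"; step two turns that into "OrDKEYW".

OrDKEYW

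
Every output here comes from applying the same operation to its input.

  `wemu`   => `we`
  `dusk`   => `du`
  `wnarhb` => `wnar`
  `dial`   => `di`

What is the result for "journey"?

journ

The pattern: delete the last 2 characters.
So "journey" becomes "journ".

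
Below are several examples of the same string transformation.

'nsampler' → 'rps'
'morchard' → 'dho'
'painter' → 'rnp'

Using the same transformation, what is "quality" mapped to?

Rule — reverse the string, then keep one character in every 3, starting at position 1 (positions 1st, 4th, 7th, ...).
Starting from "quality": after the first operation, "ytilauq"; after the second, "ylq".

ylq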